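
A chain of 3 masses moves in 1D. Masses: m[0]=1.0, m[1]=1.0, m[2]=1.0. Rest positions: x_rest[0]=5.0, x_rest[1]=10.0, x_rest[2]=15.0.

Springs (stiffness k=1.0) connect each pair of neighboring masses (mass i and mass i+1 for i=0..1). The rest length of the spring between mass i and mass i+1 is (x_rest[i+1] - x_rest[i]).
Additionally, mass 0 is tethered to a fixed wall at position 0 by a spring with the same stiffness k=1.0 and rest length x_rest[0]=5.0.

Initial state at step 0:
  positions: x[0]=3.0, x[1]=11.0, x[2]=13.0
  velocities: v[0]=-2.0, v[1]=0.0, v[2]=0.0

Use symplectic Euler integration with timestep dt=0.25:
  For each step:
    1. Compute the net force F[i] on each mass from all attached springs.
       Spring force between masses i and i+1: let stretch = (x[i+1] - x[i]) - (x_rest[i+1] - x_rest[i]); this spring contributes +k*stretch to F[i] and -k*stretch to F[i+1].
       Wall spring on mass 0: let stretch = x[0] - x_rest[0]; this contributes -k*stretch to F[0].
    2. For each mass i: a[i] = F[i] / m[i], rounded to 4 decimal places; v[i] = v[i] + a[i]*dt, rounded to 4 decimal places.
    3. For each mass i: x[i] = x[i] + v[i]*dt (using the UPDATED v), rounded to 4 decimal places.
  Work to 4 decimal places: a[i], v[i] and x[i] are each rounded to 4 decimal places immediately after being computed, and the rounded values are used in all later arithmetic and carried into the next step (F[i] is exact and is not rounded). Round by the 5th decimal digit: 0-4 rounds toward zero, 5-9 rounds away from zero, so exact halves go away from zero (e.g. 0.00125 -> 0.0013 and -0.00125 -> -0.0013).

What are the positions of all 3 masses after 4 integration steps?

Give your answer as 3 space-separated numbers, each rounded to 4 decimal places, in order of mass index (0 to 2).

Step 0: x=[3.0000 11.0000 13.0000] v=[-2.0000 0.0000 0.0000]
Step 1: x=[2.8125 10.6250 13.1875] v=[-0.7500 -1.5000 0.7500]
Step 2: x=[2.9375 9.9219 13.5274] v=[0.5000 -2.8125 1.3594]
Step 3: x=[3.3154 9.0076 13.9544] v=[1.5117 -3.6572 1.7080]
Step 4: x=[3.8419 8.0467 14.3847] v=[2.1059 -3.8436 1.7213]

Answer: 3.8419 8.0467 14.3847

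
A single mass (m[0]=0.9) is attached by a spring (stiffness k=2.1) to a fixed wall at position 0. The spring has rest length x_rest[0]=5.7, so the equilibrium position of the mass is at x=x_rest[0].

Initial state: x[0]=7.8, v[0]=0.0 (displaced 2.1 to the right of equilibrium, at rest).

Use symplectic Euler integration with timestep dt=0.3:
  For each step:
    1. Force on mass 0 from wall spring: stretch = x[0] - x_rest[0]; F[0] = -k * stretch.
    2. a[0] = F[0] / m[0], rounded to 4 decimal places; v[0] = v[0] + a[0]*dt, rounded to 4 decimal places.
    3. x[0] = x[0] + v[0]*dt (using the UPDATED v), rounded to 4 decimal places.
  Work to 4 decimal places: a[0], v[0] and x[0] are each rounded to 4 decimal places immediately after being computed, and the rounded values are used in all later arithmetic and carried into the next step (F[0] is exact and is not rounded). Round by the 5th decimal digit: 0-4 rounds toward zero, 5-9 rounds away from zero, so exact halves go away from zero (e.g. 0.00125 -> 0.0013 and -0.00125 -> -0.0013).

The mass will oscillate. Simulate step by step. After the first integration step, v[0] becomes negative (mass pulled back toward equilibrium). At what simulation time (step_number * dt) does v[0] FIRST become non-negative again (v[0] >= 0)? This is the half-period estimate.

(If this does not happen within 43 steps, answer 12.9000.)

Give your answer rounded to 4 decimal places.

Answer: 2.1000

Derivation:
Step 0: x=[7.8000] v=[0.0000]
Step 1: x=[7.3590] v=[-1.4700]
Step 2: x=[6.5696] v=[-2.6313]
Step 3: x=[5.5976] v=[-3.2400]
Step 4: x=[4.6471] v=[-3.1683]
Step 5: x=[3.9177] v=[-2.4313]
Step 6: x=[3.5626] v=[-1.1837]
Step 7: x=[3.6564] v=[0.3125]
First v>=0 after going negative at step 7, time=2.1000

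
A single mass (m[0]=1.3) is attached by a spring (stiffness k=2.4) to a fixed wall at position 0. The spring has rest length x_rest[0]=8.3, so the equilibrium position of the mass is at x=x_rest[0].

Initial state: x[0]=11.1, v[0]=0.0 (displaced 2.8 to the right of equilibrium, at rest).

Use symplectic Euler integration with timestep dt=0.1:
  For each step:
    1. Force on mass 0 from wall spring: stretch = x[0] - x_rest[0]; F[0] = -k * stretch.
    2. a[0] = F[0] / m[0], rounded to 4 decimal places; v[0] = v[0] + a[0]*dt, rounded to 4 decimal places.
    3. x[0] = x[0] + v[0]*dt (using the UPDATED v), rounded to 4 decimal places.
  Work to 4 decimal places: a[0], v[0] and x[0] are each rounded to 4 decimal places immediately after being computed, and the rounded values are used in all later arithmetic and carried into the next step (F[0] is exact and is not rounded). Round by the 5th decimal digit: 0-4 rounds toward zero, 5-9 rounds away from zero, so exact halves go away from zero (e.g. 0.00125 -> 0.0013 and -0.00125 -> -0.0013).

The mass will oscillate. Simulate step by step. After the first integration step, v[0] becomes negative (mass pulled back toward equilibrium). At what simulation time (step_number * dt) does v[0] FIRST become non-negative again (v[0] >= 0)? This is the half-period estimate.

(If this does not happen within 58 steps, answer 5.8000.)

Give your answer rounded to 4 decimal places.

Answer: 2.4000

Derivation:
Step 0: x=[11.1000] v=[0.0000]
Step 1: x=[11.0483] v=[-0.5169]
Step 2: x=[10.9459] v=[-1.0243]
Step 3: x=[10.7946] v=[-1.5128]
Step 4: x=[10.5973] v=[-1.9733]
Step 5: x=[10.3576] v=[-2.3974]
Step 6: x=[10.0799] v=[-2.7773]
Step 7: x=[9.7693] v=[-3.1059]
Step 8: x=[9.4316] v=[-3.3772]
Step 9: x=[9.0730] v=[-3.5861]
Step 10: x=[8.7001] v=[-3.7288]
Step 11: x=[8.3198] v=[-3.8027]
Step 12: x=[7.9392] v=[-3.8064]
Step 13: x=[7.5652] v=[-3.7398]
Step 14: x=[7.2048] v=[-3.6041]
Step 15: x=[6.8646] v=[-3.4019]
Step 16: x=[6.5509] v=[-3.1369]
Step 17: x=[6.2695] v=[-2.8140]
Step 18: x=[6.0256] v=[-2.4391]
Step 19: x=[5.8237] v=[-2.0192]
Step 20: x=[5.6675] v=[-1.5620]
Step 21: x=[5.5599] v=[-1.0760]
Step 22: x=[5.5029] v=[-0.5701]
Step 23: x=[5.4975] v=[-0.0537]
Step 24: x=[5.5439] v=[0.4637]
First v>=0 after going negative at step 24, time=2.4000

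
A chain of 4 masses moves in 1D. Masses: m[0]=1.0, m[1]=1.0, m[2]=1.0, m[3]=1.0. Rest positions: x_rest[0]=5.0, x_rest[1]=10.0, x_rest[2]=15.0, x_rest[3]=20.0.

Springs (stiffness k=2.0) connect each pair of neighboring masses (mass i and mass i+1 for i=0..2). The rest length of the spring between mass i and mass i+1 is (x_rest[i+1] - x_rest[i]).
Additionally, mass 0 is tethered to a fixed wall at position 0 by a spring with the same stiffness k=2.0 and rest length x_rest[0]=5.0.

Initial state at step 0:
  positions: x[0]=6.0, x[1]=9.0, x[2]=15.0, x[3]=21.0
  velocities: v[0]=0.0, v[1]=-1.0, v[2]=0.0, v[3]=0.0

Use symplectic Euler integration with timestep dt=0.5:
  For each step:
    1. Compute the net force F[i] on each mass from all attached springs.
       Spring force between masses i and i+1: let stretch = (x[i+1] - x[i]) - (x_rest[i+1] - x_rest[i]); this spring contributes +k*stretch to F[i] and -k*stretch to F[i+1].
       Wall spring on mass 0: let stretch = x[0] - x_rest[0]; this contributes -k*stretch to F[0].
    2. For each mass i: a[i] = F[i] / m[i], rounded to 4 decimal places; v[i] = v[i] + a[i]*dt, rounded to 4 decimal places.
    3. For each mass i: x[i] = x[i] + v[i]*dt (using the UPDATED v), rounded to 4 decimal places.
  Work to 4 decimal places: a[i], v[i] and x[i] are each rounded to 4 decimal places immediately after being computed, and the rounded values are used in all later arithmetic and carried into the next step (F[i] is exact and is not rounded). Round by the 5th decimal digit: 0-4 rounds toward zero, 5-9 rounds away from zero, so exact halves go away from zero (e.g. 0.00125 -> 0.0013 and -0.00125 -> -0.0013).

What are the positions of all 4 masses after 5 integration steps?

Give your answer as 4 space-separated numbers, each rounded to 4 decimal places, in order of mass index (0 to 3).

Step 0: x=[6.0000 9.0000 15.0000 21.0000] v=[0.0000 -1.0000 0.0000 0.0000]
Step 1: x=[4.5000 10.0000 15.0000 20.5000] v=[-3.0000 2.0000 0.0000 -1.0000]
Step 2: x=[3.5000 10.7500 15.2500 19.7500] v=[-2.0000 1.5000 0.5000 -1.5000]
Step 3: x=[4.3750 10.1250 15.5000 19.2500] v=[1.7500 -1.2500 0.5000 -1.0000]
Step 4: x=[5.9375 9.3125 14.9375 19.3750] v=[3.1250 -1.6250 -1.1250 0.2500]
Step 5: x=[6.2188 9.6250 13.7813 19.7813] v=[0.5625 0.6250 -2.3125 0.8125]

Answer: 6.2188 9.6250 13.7813 19.7813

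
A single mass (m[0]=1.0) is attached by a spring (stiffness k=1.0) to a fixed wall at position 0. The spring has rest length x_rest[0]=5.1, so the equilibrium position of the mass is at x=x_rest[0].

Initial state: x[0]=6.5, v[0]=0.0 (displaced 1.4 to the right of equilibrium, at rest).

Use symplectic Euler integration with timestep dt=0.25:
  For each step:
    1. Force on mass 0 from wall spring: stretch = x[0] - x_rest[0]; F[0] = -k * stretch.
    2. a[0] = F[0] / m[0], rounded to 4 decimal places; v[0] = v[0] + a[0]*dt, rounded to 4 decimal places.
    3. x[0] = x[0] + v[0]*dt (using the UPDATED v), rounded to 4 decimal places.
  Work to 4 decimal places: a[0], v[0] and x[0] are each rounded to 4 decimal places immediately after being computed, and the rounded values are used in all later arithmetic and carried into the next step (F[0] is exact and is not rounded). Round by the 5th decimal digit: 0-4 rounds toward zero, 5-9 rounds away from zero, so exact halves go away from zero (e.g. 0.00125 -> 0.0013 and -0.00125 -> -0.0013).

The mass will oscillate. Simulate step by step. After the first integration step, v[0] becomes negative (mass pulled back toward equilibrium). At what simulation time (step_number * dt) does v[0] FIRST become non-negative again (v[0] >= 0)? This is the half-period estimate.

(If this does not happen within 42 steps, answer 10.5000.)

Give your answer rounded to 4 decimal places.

Step 0: x=[6.5000] v=[0.0000]
Step 1: x=[6.4125] v=[-0.3500]
Step 2: x=[6.2430] v=[-0.6781]
Step 3: x=[6.0020] v=[-0.9639]
Step 4: x=[5.7047] v=[-1.1894]
Step 5: x=[5.3696] v=[-1.3406]
Step 6: x=[5.0176] v=[-1.4080]
Step 7: x=[4.6708] v=[-1.3874]
Step 8: x=[4.3508] v=[-1.2801]
Step 9: x=[4.0776] v=[-1.0928]
Step 10: x=[3.8683] v=[-0.8372]
Step 11: x=[3.7360] v=[-0.5293]
Step 12: x=[3.6889] v=[-0.1883]
Step 13: x=[3.7300] v=[0.1645]
First v>=0 after going negative at step 13, time=3.2500

Answer: 3.2500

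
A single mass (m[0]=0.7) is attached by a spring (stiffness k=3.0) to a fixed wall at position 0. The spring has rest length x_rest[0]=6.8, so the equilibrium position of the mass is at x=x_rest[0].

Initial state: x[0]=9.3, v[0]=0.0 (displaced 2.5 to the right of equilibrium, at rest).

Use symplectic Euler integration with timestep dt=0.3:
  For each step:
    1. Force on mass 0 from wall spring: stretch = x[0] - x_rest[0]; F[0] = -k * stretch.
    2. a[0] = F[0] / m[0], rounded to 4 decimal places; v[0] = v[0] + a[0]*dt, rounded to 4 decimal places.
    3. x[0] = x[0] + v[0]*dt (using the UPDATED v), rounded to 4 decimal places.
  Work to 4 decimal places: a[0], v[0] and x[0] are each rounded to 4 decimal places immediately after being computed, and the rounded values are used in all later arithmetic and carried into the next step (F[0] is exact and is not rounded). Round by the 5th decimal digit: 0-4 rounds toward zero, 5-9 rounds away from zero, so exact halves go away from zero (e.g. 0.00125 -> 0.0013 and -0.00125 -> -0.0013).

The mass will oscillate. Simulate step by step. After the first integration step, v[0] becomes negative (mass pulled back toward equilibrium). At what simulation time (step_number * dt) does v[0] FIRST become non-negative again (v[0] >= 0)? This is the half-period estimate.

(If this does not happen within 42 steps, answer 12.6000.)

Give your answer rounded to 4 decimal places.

Step 0: x=[9.3000] v=[0.0000]
Step 1: x=[8.3357] v=[-3.2143]
Step 2: x=[6.7791] v=[-5.1888]
Step 3: x=[5.2305] v=[-5.1619]
Step 4: x=[4.2873] v=[-3.1440]
Step 5: x=[4.3133] v=[0.0866]
First v>=0 after going negative at step 5, time=1.5000

Answer: 1.5000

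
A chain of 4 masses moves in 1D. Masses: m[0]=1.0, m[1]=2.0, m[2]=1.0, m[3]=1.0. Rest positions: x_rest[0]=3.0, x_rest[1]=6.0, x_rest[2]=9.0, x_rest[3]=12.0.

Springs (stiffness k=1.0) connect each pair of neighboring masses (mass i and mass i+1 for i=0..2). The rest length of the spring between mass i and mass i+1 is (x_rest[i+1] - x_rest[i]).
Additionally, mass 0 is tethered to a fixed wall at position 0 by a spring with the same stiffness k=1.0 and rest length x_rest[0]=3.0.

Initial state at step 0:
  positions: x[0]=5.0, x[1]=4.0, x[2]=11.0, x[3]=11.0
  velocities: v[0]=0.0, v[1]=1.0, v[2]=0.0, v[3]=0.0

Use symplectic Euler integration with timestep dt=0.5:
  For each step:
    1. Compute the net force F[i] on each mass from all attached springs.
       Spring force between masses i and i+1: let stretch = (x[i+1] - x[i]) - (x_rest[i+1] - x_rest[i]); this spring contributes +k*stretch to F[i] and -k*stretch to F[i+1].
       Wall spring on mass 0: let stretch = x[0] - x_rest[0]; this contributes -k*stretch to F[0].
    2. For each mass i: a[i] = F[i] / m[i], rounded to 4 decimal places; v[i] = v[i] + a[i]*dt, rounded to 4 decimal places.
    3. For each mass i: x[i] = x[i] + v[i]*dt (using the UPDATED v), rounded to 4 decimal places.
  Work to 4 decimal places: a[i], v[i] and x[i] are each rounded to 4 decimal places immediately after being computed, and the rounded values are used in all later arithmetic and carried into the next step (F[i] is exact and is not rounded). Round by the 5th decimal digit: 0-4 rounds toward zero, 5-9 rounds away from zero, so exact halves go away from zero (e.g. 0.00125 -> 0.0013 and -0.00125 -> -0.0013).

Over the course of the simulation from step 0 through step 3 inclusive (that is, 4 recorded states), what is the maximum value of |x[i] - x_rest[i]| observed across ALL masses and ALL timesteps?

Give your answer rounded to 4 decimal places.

Answer: 2.5078

Derivation:
Step 0: x=[5.0000 4.0000 11.0000 11.0000] v=[0.0000 1.0000 0.0000 0.0000]
Step 1: x=[3.5000 5.5000 9.2500 11.7500] v=[-3.0000 3.0000 -3.5000 1.5000]
Step 2: x=[1.6250 7.2188 7.1875 12.6250] v=[-3.7500 3.4375 -4.1250 1.7500]
Step 3: x=[0.7422 8.2344 6.4922 12.8907] v=[-1.7656 2.0312 -1.3906 0.5313]
Max displacement = 2.5078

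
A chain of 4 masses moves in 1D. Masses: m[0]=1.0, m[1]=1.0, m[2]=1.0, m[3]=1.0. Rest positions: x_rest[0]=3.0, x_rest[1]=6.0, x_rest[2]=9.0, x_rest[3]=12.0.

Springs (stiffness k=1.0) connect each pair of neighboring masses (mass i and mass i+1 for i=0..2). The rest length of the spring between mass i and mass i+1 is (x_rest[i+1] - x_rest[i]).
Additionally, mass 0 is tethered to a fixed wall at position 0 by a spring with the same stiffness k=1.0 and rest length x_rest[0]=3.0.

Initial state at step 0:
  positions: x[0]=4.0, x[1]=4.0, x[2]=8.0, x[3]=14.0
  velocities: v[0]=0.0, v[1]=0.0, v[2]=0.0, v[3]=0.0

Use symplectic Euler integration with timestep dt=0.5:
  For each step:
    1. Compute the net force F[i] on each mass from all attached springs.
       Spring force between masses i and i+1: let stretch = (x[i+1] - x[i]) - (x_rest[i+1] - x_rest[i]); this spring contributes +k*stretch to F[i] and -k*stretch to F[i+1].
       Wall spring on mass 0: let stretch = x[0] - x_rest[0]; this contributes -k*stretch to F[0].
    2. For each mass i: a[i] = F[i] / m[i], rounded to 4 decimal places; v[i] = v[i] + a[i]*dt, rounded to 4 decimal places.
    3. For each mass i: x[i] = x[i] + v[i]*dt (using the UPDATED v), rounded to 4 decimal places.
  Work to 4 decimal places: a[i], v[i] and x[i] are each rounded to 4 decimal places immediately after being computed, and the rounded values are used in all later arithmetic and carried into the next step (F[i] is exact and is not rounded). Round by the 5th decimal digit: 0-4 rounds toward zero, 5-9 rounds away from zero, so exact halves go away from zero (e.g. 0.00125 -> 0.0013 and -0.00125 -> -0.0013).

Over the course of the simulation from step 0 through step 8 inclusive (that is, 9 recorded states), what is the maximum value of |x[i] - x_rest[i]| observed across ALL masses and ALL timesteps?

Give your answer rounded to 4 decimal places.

Step 0: x=[4.0000 4.0000 8.0000 14.0000] v=[0.0000 0.0000 0.0000 0.0000]
Step 1: x=[3.0000 5.0000 8.5000 13.2500] v=[-2.0000 2.0000 1.0000 -1.5000]
Step 2: x=[1.7500 6.3750 9.3125 12.0625] v=[-2.5000 2.7500 1.6250 -2.3750]
Step 3: x=[1.2188 7.3282 10.0782 10.9375] v=[-1.0625 1.9063 1.5313 -2.2500]
Step 4: x=[1.9102 7.4415 10.3712 10.3477] v=[1.3828 0.2266 0.5860 -1.1797]
Step 5: x=[3.5069 6.9044 9.9259 10.5138] v=[3.1934 -1.0742 -0.8906 0.3321]
Step 6: x=[5.0763 6.2733 8.8722 11.2829] v=[3.1387 -1.2622 -2.1074 1.5382]
Step 7: x=[5.6759 5.9927 7.7715 12.1994] v=[1.1991 -0.5613 -2.2015 1.8329]
Step 8: x=[4.9357 6.0776 7.3330 12.7589] v=[-1.4805 0.1697 -0.8770 1.1190]
Max displacement = 2.6759

Answer: 2.6759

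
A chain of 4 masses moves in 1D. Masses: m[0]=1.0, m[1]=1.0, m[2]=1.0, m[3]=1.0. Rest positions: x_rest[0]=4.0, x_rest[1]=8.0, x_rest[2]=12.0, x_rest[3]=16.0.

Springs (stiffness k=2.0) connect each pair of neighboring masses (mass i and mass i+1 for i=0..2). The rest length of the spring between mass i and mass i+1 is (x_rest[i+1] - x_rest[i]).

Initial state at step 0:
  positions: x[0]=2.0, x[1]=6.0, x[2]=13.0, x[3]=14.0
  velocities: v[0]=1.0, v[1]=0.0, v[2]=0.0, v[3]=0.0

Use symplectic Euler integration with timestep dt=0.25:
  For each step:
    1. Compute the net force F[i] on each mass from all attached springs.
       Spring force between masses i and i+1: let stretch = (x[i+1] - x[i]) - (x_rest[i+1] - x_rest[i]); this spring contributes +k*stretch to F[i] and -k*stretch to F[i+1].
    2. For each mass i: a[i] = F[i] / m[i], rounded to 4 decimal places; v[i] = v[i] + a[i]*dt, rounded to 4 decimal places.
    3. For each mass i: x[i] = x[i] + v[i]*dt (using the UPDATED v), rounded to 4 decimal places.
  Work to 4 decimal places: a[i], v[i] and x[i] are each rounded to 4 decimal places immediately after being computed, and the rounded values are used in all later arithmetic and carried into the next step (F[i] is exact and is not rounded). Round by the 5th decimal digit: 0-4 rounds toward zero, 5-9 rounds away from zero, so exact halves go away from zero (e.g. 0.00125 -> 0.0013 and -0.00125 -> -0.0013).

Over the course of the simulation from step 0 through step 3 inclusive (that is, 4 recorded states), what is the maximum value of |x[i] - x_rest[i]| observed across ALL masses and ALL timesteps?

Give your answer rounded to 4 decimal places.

Step 0: x=[2.0000 6.0000 13.0000 14.0000] v=[1.0000 0.0000 0.0000 0.0000]
Step 1: x=[2.2500 6.3750 12.2500 14.3750] v=[1.0000 1.5000 -3.0000 1.5000]
Step 2: x=[2.5156 6.9688 11.0313 14.9844] v=[1.0625 2.3750 -4.8750 2.4375]
Step 3: x=[2.8379 7.5137 9.7989 15.5997] v=[1.2891 2.1797 -4.9297 2.4610]
Max displacement = 2.2011

Answer: 2.2011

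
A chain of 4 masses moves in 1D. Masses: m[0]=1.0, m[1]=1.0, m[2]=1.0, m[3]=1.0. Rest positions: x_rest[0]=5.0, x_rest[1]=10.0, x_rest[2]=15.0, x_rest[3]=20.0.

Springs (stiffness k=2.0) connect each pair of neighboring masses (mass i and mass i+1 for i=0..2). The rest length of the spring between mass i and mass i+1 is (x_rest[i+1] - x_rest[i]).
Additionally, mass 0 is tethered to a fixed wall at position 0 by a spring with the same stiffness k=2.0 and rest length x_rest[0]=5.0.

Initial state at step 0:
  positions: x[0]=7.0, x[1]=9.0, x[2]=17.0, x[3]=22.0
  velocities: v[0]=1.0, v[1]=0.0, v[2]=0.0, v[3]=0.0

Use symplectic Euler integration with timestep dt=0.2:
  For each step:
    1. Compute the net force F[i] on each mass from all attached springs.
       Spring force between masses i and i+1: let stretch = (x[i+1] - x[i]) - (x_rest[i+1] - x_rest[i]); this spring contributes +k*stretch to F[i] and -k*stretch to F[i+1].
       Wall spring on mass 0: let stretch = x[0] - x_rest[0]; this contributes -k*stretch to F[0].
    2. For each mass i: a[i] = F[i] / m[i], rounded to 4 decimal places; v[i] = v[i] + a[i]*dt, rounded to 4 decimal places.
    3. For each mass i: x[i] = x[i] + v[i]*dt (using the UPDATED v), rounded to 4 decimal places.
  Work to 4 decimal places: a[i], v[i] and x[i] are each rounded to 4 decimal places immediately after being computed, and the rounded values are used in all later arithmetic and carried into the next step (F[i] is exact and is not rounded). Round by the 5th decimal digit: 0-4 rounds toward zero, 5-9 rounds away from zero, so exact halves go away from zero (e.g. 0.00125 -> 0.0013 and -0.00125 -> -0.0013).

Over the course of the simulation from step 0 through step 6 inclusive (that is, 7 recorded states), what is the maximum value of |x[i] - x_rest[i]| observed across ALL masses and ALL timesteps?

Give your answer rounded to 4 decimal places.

Step 0: x=[7.0000 9.0000 17.0000 22.0000] v=[1.0000 0.0000 0.0000 0.0000]
Step 1: x=[6.8000 9.4800 16.7600 22.0000] v=[-1.0000 2.4000 -1.2000 0.0000]
Step 2: x=[6.2704 10.3280 16.3568 21.9808] v=[-2.6480 4.2400 -2.0160 -0.0960]
Step 3: x=[5.5638 11.3337 15.9212 21.9117] v=[-3.5331 5.0285 -2.1779 -0.3456]
Step 4: x=[4.8737 12.2448 15.5979 21.7633] v=[-3.4507 4.5555 -1.6167 -0.7418]
Step 5: x=[4.3834 12.8345 15.4995 21.5217] v=[-2.4517 2.9483 -0.4918 -1.2080]
Step 6: x=[4.2185 12.9613 15.6697 21.1983] v=[-0.8246 0.6339 0.8511 -1.6169]
Max displacement = 2.9613

Answer: 2.9613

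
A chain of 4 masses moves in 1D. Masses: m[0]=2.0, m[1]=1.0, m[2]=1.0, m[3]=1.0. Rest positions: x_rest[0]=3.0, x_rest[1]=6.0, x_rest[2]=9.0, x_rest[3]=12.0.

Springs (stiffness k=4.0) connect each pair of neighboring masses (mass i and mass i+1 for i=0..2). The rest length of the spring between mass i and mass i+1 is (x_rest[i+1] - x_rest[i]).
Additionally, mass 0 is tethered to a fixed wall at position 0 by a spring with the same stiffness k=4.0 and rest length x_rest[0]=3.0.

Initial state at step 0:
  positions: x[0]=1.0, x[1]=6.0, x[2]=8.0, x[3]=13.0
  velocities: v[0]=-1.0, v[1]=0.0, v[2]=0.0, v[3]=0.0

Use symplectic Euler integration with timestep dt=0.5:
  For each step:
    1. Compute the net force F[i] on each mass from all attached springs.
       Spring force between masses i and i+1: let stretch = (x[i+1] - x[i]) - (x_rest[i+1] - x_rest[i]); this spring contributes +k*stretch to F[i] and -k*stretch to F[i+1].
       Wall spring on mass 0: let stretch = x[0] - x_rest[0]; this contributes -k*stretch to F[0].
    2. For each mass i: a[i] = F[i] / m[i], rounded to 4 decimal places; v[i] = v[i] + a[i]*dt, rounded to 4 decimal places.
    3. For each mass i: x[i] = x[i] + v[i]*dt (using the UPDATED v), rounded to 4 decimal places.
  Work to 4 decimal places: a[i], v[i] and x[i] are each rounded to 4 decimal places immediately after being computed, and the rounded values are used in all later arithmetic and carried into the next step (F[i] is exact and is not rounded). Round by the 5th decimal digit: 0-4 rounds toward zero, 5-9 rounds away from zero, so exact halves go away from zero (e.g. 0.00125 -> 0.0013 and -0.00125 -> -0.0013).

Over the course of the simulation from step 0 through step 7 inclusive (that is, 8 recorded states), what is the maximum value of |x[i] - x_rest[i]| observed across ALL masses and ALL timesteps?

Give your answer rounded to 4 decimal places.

Step 0: x=[1.0000 6.0000 8.0000 13.0000] v=[-1.0000 0.0000 0.0000 0.0000]
Step 1: x=[2.5000 3.0000 11.0000 11.0000] v=[3.0000 -6.0000 6.0000 -4.0000]
Step 2: x=[3.0000 7.5000 6.0000 12.0000] v=[1.0000 9.0000 -10.0000 2.0000]
Step 3: x=[4.2500 6.0000 8.5000 10.0000] v=[2.5000 -3.0000 5.0000 -4.0000]
Step 4: x=[4.2500 5.2500 10.0000 9.5000] v=[0.0000 -1.5000 3.0000 -1.0000]
Step 5: x=[2.6250 8.2500 6.2500 12.5000] v=[-3.2500 6.0000 -7.5000 6.0000]
Step 6: x=[2.5000 3.6250 10.7500 12.2500] v=[-0.2500 -9.2500 9.0000 -0.5000]
Step 7: x=[1.6875 5.0000 9.6250 13.5000] v=[-1.6250 2.7500 -2.2500 2.5000]
Max displacement = 3.0000

Answer: 3.0000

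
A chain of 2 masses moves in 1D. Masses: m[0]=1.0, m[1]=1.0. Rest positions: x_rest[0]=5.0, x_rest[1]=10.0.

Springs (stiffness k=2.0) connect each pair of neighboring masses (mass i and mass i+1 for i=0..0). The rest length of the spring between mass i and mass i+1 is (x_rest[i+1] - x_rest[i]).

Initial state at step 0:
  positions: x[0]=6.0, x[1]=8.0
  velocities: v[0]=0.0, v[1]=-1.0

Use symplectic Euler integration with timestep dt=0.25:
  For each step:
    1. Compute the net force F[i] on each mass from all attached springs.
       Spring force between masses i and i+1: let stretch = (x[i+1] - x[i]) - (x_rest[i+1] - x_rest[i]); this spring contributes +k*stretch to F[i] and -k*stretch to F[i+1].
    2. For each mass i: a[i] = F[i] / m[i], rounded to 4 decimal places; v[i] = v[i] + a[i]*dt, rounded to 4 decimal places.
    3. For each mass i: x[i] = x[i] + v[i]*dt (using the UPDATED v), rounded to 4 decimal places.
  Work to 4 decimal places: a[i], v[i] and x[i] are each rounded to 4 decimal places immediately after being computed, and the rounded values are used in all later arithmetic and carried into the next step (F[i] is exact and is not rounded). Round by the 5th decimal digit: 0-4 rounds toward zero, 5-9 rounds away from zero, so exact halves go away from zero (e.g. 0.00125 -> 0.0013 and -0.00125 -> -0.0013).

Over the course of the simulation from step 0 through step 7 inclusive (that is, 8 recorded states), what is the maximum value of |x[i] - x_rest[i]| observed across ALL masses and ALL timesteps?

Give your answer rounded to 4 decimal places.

Answer: 2.7551

Derivation:
Step 0: x=[6.0000 8.0000] v=[0.0000 -1.0000]
Step 1: x=[5.6250 8.1250] v=[-1.5000 0.5000]
Step 2: x=[4.9375 8.5625] v=[-2.7500 1.7500]
Step 3: x=[4.0781 9.1719] v=[-3.4375 2.4375]
Step 4: x=[3.2305 9.7696] v=[-3.3906 2.3906]
Step 5: x=[2.5752 10.1749] v=[-2.6211 1.6211]
Step 6: x=[2.2449 10.2552] v=[-1.3213 0.3213]
Step 7: x=[2.2909 9.9592] v=[0.1839 -1.1839]
Max displacement = 2.7551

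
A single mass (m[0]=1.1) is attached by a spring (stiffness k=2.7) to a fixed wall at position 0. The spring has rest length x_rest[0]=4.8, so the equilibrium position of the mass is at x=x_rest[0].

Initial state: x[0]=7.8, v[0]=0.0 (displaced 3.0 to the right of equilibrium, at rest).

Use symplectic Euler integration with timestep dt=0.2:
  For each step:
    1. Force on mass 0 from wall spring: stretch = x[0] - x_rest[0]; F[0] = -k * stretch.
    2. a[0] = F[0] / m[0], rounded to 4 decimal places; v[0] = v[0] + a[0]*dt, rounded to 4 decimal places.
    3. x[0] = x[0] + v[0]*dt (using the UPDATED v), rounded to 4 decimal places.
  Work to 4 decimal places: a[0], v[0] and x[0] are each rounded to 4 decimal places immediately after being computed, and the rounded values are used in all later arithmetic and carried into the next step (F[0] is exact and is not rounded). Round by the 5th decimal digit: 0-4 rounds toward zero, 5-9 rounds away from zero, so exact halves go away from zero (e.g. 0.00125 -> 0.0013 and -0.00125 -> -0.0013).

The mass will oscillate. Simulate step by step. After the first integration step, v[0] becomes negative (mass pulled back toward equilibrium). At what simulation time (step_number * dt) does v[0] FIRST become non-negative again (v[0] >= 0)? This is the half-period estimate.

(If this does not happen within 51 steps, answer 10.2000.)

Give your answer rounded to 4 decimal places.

Step 0: x=[7.8000] v=[0.0000]
Step 1: x=[7.5055] v=[-1.4727]
Step 2: x=[6.9453] v=[-2.8009]
Step 3: x=[6.1745] v=[-3.8540]
Step 4: x=[5.2687] v=[-4.5288]
Step 5: x=[4.3169] v=[-4.7589]
Step 6: x=[3.4126] v=[-4.5217]
Step 7: x=[2.6445] v=[-3.8406]
Step 8: x=[2.0880] v=[-2.7824]
Step 9: x=[1.7978] v=[-1.4511]
Step 10: x=[1.8023] v=[0.0227]
First v>=0 after going negative at step 10, time=2.0000

Answer: 2.0000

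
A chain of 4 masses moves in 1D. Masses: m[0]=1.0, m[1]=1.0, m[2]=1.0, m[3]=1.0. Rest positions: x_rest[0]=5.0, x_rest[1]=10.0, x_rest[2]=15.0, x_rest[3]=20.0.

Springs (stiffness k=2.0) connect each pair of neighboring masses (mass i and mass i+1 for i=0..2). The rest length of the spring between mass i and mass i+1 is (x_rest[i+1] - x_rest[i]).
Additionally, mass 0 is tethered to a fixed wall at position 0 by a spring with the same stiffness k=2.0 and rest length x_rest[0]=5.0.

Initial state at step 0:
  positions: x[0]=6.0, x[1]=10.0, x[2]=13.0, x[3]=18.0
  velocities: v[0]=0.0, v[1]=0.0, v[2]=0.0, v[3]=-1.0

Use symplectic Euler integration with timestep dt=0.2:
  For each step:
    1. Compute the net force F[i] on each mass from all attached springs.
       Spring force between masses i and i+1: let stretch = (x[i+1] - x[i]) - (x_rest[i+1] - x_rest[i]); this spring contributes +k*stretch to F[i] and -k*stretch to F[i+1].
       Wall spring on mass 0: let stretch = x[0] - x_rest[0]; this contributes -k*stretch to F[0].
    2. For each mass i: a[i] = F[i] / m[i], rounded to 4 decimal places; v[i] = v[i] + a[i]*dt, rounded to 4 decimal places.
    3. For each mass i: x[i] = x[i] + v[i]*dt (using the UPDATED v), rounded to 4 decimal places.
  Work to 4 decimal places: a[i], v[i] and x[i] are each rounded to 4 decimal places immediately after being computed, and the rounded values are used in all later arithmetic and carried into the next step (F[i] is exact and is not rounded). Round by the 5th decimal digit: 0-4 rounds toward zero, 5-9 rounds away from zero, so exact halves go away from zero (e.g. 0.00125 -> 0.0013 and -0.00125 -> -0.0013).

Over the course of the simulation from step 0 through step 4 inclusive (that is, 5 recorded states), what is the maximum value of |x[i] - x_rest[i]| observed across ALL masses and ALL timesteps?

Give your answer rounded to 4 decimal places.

Step 0: x=[6.0000 10.0000 13.0000 18.0000] v=[0.0000 0.0000 0.0000 -1.0000]
Step 1: x=[5.8400 9.9200 13.1600 17.8000] v=[-0.8000 -0.4000 0.8000 -1.0000]
Step 2: x=[5.5392 9.7728 13.4320 17.6288] v=[-1.5040 -0.7360 1.3600 -0.8560]
Step 3: x=[5.1340 9.5796 13.7470 17.5219] v=[-2.0262 -0.9658 1.5750 -0.5347]
Step 4: x=[4.6737 9.3642 14.0306 17.5130] v=[-2.3016 -1.0771 1.4180 -0.0447]
Max displacement = 2.4870

Answer: 2.4870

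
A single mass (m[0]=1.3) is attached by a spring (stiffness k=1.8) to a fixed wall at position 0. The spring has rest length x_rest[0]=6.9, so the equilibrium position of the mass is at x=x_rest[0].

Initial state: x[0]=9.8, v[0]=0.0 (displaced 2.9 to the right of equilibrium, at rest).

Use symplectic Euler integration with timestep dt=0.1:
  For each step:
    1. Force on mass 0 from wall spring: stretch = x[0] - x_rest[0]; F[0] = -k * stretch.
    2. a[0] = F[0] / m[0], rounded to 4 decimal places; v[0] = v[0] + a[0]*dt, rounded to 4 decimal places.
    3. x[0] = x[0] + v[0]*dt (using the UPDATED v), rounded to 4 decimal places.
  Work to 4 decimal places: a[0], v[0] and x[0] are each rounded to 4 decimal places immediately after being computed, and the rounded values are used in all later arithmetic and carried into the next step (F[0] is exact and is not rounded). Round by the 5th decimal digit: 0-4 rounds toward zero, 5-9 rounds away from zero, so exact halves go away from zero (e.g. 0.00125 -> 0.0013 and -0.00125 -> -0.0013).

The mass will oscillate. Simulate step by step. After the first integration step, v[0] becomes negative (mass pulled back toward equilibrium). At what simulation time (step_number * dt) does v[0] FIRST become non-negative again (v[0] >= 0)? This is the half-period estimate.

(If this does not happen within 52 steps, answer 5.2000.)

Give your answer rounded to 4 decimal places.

Answer: 2.7000

Derivation:
Step 0: x=[9.8000] v=[0.0000]
Step 1: x=[9.7599] v=[-0.4015]
Step 2: x=[9.6802] v=[-0.7975]
Step 3: x=[9.5620] v=[-1.1825]
Step 4: x=[9.4069] v=[-1.5511]
Step 5: x=[9.2171] v=[-1.8982]
Step 6: x=[8.9952] v=[-2.2190]
Step 7: x=[8.7443] v=[-2.5091]
Step 8: x=[8.4679] v=[-2.7645]
Step 9: x=[8.1697] v=[-2.9816]
Step 10: x=[7.8540] v=[-3.1574]
Step 11: x=[7.5251] v=[-3.2895]
Step 12: x=[7.1875] v=[-3.3761]
Step 13: x=[6.8459] v=[-3.4159]
Step 14: x=[6.5051] v=[-3.4084]
Step 15: x=[6.1697] v=[-3.3537]
Step 16: x=[5.8444] v=[-3.2526]
Step 17: x=[5.5338] v=[-3.1064]
Step 18: x=[5.2421] v=[-2.9172]
Step 19: x=[4.9733] v=[-2.6876]
Step 20: x=[4.7312] v=[-2.4208]
Step 21: x=[4.5192] v=[-2.1205]
Step 22: x=[4.3401] v=[-1.7909]
Step 23: x=[4.1965] v=[-1.4365]
Step 24: x=[4.0903] v=[-1.0622]
Step 25: x=[4.0230] v=[-0.6732]
Step 26: x=[3.9955] v=[-0.2749]
Step 27: x=[4.0082] v=[0.1273]
First v>=0 after going negative at step 27, time=2.7000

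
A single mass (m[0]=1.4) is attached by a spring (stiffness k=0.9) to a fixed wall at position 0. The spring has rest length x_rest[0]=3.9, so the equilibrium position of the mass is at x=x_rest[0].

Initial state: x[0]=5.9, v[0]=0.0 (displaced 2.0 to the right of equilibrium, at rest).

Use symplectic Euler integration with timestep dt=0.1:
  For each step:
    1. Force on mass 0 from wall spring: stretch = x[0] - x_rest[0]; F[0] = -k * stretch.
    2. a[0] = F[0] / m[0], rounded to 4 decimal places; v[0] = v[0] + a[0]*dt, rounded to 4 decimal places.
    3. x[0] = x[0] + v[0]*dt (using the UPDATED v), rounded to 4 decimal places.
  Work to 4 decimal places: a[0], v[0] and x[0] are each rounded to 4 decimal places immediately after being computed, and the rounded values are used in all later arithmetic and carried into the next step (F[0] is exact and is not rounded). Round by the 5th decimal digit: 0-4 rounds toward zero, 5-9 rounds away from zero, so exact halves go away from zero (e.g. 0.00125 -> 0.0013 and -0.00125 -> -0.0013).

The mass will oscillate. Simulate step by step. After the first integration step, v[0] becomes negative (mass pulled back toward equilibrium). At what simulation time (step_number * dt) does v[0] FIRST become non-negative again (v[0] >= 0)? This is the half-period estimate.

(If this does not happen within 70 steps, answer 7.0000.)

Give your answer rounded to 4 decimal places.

Step 0: x=[5.9000] v=[0.0000]
Step 1: x=[5.8871] v=[-0.1286]
Step 2: x=[5.8615] v=[-0.2563]
Step 3: x=[5.8233] v=[-0.3824]
Step 4: x=[5.7727] v=[-0.5060]
Step 5: x=[5.7101] v=[-0.6264]
Step 6: x=[5.6358] v=[-0.7428]
Step 7: x=[5.5504] v=[-0.8544]
Step 8: x=[5.4544] v=[-0.9605]
Step 9: x=[5.3484] v=[-1.0604]
Step 10: x=[5.2331] v=[-1.1535]
Step 11: x=[5.1092] v=[-1.2392]
Step 12: x=[4.9775] v=[-1.3169]
Step 13: x=[4.8389] v=[-1.3862]
Step 14: x=[4.6942] v=[-1.4466]
Step 15: x=[4.5444] v=[-1.4977]
Step 16: x=[4.3905] v=[-1.5391]
Step 17: x=[4.2334] v=[-1.5706]
Step 18: x=[4.0742] v=[-1.5920]
Step 19: x=[3.9139] v=[-1.6032]
Step 20: x=[3.7535] v=[-1.6041]
Step 21: x=[3.5940] v=[-1.5947]
Step 22: x=[3.4365] v=[-1.5750]
Step 23: x=[3.2820] v=[-1.5452]
Step 24: x=[3.1315] v=[-1.5055]
Step 25: x=[2.9859] v=[-1.4561]
Step 26: x=[2.8462] v=[-1.3973]
Step 27: x=[2.7132] v=[-1.3296]
Step 28: x=[2.5879] v=[-1.2533]
Step 29: x=[2.4710] v=[-1.1690]
Step 30: x=[2.3633] v=[-1.0771]
Step 31: x=[2.2655] v=[-0.9783]
Step 32: x=[2.1782] v=[-0.8732]
Step 33: x=[2.1020] v=[-0.7625]
Step 34: x=[2.0373] v=[-0.6469]
Step 35: x=[1.9846] v=[-0.5272]
Step 36: x=[1.9442] v=[-0.4041]
Step 37: x=[1.9164] v=[-0.2784]
Step 38: x=[1.9013] v=[-0.1509]
Step 39: x=[1.8991] v=[-0.0224]
Step 40: x=[1.9097] v=[0.1062]
First v>=0 after going negative at step 40, time=4.0000

Answer: 4.0000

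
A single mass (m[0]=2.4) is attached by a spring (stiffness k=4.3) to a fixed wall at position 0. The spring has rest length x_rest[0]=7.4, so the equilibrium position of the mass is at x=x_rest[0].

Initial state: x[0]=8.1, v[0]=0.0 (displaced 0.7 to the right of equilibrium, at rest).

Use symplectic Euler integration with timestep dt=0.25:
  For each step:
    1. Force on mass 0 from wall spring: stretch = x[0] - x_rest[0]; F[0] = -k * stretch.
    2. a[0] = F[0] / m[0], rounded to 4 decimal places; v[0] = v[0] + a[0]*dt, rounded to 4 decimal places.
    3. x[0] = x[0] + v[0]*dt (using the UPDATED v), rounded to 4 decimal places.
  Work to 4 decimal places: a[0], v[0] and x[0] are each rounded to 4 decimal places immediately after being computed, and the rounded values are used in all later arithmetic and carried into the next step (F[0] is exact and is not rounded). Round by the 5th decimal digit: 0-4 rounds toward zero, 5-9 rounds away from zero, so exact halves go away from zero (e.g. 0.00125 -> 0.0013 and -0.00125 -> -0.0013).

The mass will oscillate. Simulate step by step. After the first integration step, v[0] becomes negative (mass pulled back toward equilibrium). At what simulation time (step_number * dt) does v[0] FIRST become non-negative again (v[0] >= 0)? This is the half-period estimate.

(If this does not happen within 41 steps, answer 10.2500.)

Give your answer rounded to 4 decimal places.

Step 0: x=[8.1000] v=[0.0000]
Step 1: x=[8.0216] v=[-0.3136]
Step 2: x=[7.8736] v=[-0.5920]
Step 3: x=[7.6726] v=[-0.8041]
Step 4: x=[7.4411] v=[-0.9262]
Step 5: x=[7.2050] v=[-0.9446]
Step 6: x=[6.9907] v=[-0.8573]
Step 7: x=[6.8222] v=[-0.6740]
Step 8: x=[6.7184] v=[-0.4152]
Step 9: x=[6.6909] v=[-0.1099]
Step 10: x=[6.7428] v=[0.2077]
First v>=0 after going negative at step 10, time=2.5000

Answer: 2.5000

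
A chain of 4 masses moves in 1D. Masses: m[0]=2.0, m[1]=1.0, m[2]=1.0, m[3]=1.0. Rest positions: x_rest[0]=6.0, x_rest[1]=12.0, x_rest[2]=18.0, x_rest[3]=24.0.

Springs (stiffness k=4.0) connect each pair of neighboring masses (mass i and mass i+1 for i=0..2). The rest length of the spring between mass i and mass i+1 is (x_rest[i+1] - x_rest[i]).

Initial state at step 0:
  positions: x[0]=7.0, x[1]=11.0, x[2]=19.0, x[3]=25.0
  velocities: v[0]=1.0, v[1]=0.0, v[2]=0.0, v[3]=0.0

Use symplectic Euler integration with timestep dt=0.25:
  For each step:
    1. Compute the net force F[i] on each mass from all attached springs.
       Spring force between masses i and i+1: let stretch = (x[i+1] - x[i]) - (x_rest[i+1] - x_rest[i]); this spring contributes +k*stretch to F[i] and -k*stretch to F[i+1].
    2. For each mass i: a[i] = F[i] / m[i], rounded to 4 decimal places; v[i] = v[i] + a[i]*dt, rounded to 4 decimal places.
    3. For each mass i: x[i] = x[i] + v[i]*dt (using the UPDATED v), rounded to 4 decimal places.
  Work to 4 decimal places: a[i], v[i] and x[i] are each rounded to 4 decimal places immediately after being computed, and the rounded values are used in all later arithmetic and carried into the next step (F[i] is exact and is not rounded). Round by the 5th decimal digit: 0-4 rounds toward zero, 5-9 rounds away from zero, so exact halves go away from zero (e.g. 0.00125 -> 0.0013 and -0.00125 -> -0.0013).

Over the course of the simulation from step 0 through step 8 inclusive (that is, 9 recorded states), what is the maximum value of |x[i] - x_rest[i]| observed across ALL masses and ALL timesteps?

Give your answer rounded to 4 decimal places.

Step 0: x=[7.0000 11.0000 19.0000 25.0000] v=[1.0000 0.0000 0.0000 0.0000]
Step 1: x=[7.0000 12.0000 18.5000 25.0000] v=[0.0000 4.0000 -2.0000 0.0000]
Step 2: x=[6.8750 13.3750 18.0000 24.8750] v=[-0.5000 5.5000 -2.0000 -0.5000]
Step 3: x=[6.8125 14.2813 18.0625 24.5313] v=[-0.2500 3.6250 0.2500 -1.3750]
Step 4: x=[6.9336 14.2657 18.7969 24.0704] v=[0.4844 -0.0626 2.9376 -1.8438]
Step 5: x=[7.2212 13.5498 19.7169 23.7911] v=[1.1505 -2.8635 3.6799 -1.1173]
Step 6: x=[7.5499 12.7936 20.1137 23.9932] v=[1.3148 -3.0250 1.5870 0.8085]
Step 7: x=[7.7841 12.5565 19.6503 24.7255] v=[0.9367 -0.9486 -1.8536 2.9290]
Step 8: x=[7.8648 12.8997 18.6823 25.6890] v=[0.3229 1.3728 -3.8722 3.8538]
Max displacement = 2.2813

Answer: 2.2813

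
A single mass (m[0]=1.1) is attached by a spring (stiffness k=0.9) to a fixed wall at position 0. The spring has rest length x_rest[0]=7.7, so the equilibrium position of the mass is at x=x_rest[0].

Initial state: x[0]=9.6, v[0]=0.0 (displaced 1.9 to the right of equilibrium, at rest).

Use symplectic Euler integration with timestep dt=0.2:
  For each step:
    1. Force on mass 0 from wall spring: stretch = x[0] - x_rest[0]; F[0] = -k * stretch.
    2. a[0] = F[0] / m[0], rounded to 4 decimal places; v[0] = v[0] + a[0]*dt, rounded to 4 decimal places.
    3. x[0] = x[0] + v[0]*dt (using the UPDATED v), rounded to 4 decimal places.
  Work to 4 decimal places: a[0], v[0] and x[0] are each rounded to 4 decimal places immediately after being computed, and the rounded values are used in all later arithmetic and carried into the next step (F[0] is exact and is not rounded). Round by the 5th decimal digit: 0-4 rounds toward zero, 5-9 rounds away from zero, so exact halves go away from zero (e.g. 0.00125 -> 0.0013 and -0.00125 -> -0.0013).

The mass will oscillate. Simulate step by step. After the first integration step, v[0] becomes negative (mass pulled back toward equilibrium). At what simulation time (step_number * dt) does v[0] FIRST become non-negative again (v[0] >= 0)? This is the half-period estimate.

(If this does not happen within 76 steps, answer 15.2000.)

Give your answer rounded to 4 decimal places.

Answer: 3.6000

Derivation:
Step 0: x=[9.6000] v=[0.0000]
Step 1: x=[9.5378] v=[-0.3109]
Step 2: x=[9.4155] v=[-0.6116]
Step 3: x=[9.2370] v=[-0.8923]
Step 4: x=[9.0082] v=[-1.1438]
Step 5: x=[8.7366] v=[-1.3579]
Step 6: x=[8.4311] v=[-1.5275]
Step 7: x=[8.1017] v=[-1.6471]
Step 8: x=[7.7591] v=[-1.7128]
Step 9: x=[7.4146] v=[-1.7225]
Step 10: x=[7.0794] v=[-1.6758]
Step 11: x=[6.7646] v=[-1.5742]
Step 12: x=[6.4804] v=[-1.4211]
Step 13: x=[6.2361] v=[-1.2215]
Step 14: x=[6.0397] v=[-0.9820]
Step 15: x=[5.8976] v=[-0.7103]
Step 16: x=[5.8145] v=[-0.4154]
Step 17: x=[5.7931] v=[-0.1069]
Step 18: x=[5.8341] v=[0.2051]
First v>=0 after going negative at step 18, time=3.6000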